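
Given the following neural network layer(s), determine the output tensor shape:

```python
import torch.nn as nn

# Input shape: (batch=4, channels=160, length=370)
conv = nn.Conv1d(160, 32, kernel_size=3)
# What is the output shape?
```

Input: (4, 160, 370) -> Output: (4, 32, 368)

Answer: (4, 32, 368)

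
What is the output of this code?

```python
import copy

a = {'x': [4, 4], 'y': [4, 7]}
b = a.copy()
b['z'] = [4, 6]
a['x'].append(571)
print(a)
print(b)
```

Key concept: shallow copy of dict with mutable values.
Step by step:
`a = {'x': [4, 4], 'y': [4, 7]}` → a = {'x': [4, 4], 'y': [4, 7]}
`b = a.copy()` → b = {'x': [4, 4], 'y': [4, 7]}
`b['z'] = [4, 6]` → b = {'x': [4, 4], 'y': [4, 7], 'z': [4, 6]}
`a['x'].append(571)` → a = {'x': [4, 4, 571], 'y': [4, 7]}; b = {'x': [4, 4, 571], 'y': [4, 7], 'z': [4, 6]}
`print(a)` → prints {'x': [4, 4, 571], 'y': [4, 7]}
`print(b)` → prints {'x': [4, 4, 571], 'y': [4, 7], 'z': [4, 6]}

Answer:
{'x': [4, 4, 571], 'y': [4, 7]}
{'x': [4, 4, 571], 'y': [4, 7], 'z': [4, 6]}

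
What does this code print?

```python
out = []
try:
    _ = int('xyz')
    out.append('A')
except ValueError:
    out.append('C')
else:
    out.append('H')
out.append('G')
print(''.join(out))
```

Execution trace: 'C' (except ValueError) → 'G' (after the try/except). Output: CG

Answer: CG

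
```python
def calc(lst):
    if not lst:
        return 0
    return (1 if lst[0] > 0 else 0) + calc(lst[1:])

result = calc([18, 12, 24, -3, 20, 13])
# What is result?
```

Count of positive elements in [18, 12, 24, -3, 20, 13] = 5

Answer: 5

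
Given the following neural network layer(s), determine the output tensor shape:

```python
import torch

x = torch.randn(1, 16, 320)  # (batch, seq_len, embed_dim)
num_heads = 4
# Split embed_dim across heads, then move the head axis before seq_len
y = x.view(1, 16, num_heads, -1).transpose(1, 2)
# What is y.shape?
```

Input: (1, 16, 320) -> head_dim = 320 // 4 = 80; after view: (1, 16, 4, 80) -> after transpose(1, 2): (1, 4, 16, 80) -> Output: (1, 4, 16, 80)

Answer: (1, 4, 16, 80)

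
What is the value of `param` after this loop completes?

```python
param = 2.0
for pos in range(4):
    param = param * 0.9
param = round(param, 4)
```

Exponential decay: 2.0 * 0.9^4
`param` takes the values: 2.0 → 1.8 → 1.62 → 1.458 → 1.3122

Answer: 1.3122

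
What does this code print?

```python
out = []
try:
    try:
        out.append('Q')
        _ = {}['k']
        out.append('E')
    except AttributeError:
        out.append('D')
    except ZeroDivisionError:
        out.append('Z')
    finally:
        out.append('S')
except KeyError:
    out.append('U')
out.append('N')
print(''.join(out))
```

Execution trace: 'Q' (try body) → 'S' (finally) → 'U' (outer except KeyError) → 'N' (after the try/except). Output: QSUN

Answer: QSUN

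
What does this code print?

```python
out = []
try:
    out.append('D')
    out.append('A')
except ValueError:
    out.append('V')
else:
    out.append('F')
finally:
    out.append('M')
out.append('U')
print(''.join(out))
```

Execution trace: 'D' (try body) → 'A' (try body, no exception) → 'F' (else) → 'M' (finally) → 'U' (after the try/except). Output: DAFMU

Answer: DAFMU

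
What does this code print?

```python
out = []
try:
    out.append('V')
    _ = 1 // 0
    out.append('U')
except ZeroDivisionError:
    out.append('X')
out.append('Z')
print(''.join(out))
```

Execution trace: 'V' (try body) → 'X' (except ZeroDivisionError) → 'Z' (after the try/except). Output: VXZ

Answer: VXZ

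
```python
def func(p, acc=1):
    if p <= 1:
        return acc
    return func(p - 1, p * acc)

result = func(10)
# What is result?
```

Accumulator trace (n, acc): (10, 1) -> (9, 10) -> (8, 90) -> (7, 720) -> (6, 5040) -> (5, 30240) -> (4, 151200) -> (3, 604800) -> (2, 1814400) -> (1, 3628800) -> return 3628800

Answer: 3628800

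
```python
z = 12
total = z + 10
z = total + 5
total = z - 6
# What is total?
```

Trace:
`z = 12` → z = 12
`total = z + 10` → total = 22
`z = total + 5` → z = 27
`total = z - 6` → total = 21
So total = 21

Answer: 21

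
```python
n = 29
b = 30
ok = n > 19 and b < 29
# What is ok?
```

Trace:
`n = 29` → n = 29
`b = 30` → b = 30
`ok = n > 19 and b < 29` → ok = False
So ok = False

Answer: False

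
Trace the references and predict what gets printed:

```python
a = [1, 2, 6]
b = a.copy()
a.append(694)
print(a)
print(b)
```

Key concept: list.copy() creates independent copy.
Step by step:
`a = [1, 2, 6]` → a = [1, 2, 6]
`b = a.copy()` → b = [1, 2, 6]
`a.append(694)` → a = [1, 2, 6, 694]
`print(a)` → prints [1, 2, 6, 694]
`print(b)` → prints [1, 2, 6]

Answer:
[1, 2, 6, 694]
[1, 2, 6]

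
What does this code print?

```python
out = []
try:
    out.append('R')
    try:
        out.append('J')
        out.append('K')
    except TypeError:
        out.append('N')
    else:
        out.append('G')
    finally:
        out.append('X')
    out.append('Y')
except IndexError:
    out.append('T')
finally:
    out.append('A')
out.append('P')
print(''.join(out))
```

Execution trace: 'R' (try body) → 'J' (inner try body) → 'K' (inner try body, no exception) → 'G' (inner else) → 'X' (inner finally) → 'Y' (try body, no exception) → 'A' (finally) → 'P' (after the try/except). Output: RJKGXYAP

Answer: RJKGXYAP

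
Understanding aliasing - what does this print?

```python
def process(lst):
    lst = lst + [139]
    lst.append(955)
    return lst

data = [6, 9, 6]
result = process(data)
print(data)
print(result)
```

Key concept: rebinding parameter vs mutation.
Step by step:
`data = [6, 9, 6]` → data = [6, 9, 6]
`result = process(data)` → result = [6, 9, 6, 139, 955]
`print(data)` → prints [6, 9, 6]
`print(result)` → prints [6, 9, 6, 139, 955]

Answer:
[6, 9, 6]
[6, 9, 6, 139, 955]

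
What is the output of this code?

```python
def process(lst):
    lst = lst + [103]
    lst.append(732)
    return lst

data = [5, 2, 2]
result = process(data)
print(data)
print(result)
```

Key concept: rebinding parameter vs mutation.
Step by step:
`data = [5, 2, 2]` → data = [5, 2, 2]
`result = process(data)` → result = [5, 2, 2, 103, 732]
`print(data)` → prints [5, 2, 2]
`print(result)` → prints [5, 2, 2, 103, 732]

Answer:
[5, 2, 2]
[5, 2, 2, 103, 732]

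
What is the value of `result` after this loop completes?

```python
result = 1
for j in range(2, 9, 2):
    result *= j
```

Product of even numbers 2 to 8
`result` takes the values: 1 → 2 → 8 → 48 → 384

Answer: 384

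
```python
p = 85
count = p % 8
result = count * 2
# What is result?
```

Trace:
`p = 85` → p = 85
`count = p % 8` → count = 5
`result = count * 2` → result = 10
So result = 10

Answer: 10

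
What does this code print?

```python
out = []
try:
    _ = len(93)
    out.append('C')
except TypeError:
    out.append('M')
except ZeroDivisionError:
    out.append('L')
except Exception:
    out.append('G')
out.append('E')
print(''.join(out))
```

Execution trace: 'M' (except TypeError) → 'E' (after the try/except). Output: ME

Answer: ME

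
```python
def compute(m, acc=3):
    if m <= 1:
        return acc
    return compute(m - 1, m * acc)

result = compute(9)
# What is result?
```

Accumulator trace (n, acc): (9, 3) -> (8, 27) -> (7, 216) -> (6, 1512) -> (5, 9072) -> (4, 45360) -> (3, 181440) -> (2, 544320) -> (1, 1088640) -> return 1088640

Answer: 1088640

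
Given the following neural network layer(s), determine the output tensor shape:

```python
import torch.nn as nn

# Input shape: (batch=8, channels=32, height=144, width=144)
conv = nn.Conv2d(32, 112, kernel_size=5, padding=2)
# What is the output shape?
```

Input: (8, 32, 144, 144) -> Output: (8, 112, 144, 144)

Answer: (8, 112, 144, 144)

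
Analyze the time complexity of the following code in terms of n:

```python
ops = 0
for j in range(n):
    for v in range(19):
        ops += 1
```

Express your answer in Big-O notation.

Each loop level contributes: n × 1. Multiplying the contributions gives O(n).

Answer: O(n)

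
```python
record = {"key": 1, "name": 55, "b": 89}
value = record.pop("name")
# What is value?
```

Trace:
`record = {"key": 1, "name": 55, "b": 89}` → record = {'key': 1, 'name': 55, 'b': 89}
`value = record.pop("name")` → record = {'key': 1, 'b': 89}; value = 55
So value = 55

Answer: 55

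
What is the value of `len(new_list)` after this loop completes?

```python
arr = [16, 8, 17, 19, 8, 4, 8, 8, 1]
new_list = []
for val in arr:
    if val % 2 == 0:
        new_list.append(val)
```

Count even numbers in [16, 8, 17, 19, 8, 4, 8, 8, 1]
`new_list` takes the values: [] → [16] → [16, 8] → [16, 8, 8] → [16, 8, 8, 4] → [16, 8, 8, 4, 8] → [16, 8, 8, 4, 8, 8]
So `len(new_list)` = 6

Answer: 6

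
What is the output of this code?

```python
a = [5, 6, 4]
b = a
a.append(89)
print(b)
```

Key concept: basic list aliasing.
Step by step:
`a = [5, 6, 4]` → a = [5, 6, 4]
`b = a` → b = [5, 6, 4] (same object as a)
`a.append(89)` → a = [5, 6, 4, 89] (same object as b); b = [5, 6, 4, 89] (same object as a)
`print(b)` → prints [5, 6, 4, 89]

Answer: [5, 6, 4, 89]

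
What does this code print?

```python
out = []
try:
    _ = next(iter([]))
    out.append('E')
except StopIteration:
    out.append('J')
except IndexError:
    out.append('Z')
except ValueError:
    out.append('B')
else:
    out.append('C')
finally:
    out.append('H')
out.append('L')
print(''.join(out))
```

Execution trace: 'J' (except StopIteration) → 'H' (finally) → 'L' (after the try/except). Output: JHL

Answer: JHL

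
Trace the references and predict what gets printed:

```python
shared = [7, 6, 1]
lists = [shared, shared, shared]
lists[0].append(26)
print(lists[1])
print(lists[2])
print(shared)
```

Key concept: list of same reference.
Step by step:
`shared = [7, 6, 1]` → shared = [7, 6, 1]
`lists = [shared, shared, shared]` → lists = [[7, 6, 1], [7, 6, 1], [7, 6, 1]]
`lists[0].append(26)` → shared = [7, 6, 1, 26]; lists = [[7, 6, 1, 26], [7, 6, 1, 26], [7, 6, 1, 26]]
`print(lists[1])` → prints [7, 6, 1, 26]
`print(lists[2])` → prints [7, 6, 1, 26]
`print(shared)` → prints [7, 6, 1, 26]

Answer:
[7, 6, 1, 26]
[7, 6, 1, 26]
[7, 6, 1, 26]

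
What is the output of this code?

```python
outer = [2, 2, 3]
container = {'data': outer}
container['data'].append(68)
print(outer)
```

Key concept: dict holds reference to list.
Step by step:
`outer = [2, 2, 3]` → outer = [2, 2, 3]
`container = {'data': outer}` → container = {'data': [2, 2, 3]}
`container['data'].append(68)` → outer = [2, 2, 3, 68]; container = {'data': [2, 2, 3, 68]}
`print(outer)` → prints [2, 2, 3, 68]

Answer: [2, 2, 3, 68]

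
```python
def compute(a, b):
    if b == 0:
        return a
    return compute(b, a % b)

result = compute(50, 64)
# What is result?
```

compute(50, 64) -> compute(64, 50) -> compute(50, 14) -> compute(14, 8) -> compute(8, 6) -> compute(6, 2) -> compute(2, 0) -> 2

Answer: 2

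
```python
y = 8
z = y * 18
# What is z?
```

Trace:
`y = 8` → y = 8
`z = y * 18` → z = 144
So z = 144

Answer: 144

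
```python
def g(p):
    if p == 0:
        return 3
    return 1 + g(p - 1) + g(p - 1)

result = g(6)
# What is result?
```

g(p) = 1 + 2·g(p-1), g(0)=3. Closed form: (3+1)·2^6 - 1 = 255.

Answer: 255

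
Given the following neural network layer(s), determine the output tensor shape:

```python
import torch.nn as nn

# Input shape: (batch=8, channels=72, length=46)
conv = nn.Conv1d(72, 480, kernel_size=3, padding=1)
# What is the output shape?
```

Input: (8, 72, 46) -> Output: (8, 480, 46)

Answer: (8, 480, 46)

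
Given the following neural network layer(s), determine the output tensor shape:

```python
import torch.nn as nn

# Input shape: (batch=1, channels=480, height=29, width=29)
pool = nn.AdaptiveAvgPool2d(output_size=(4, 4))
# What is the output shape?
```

Input: (1, 480, 29, 29) -> Output: (1, 480, 4, 4)

Answer: (1, 480, 4, 4)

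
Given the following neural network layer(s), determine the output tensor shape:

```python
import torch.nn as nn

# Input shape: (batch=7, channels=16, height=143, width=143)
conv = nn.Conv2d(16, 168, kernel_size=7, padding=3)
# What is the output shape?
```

Input: (7, 16, 143, 143) -> Output: (7, 168, 143, 143)

Answer: (7, 168, 143, 143)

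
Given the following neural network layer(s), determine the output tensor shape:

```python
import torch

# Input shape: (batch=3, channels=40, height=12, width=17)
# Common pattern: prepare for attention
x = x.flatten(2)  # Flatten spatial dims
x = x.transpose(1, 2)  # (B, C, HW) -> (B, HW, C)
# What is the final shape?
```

Input: (3, 40, 12, 17) -> after flatten(2): (3, 40, 204) -> Output: (3, 204, 40)

Answer: (3, 204, 40)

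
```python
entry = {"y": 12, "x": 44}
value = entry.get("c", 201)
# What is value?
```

Trace:
`entry = {"y": 12, "x": 44}` → entry = {'y': 12, 'x': 44}
`value = entry.get("c", 201)` → value = 201
So value = 201

Answer: 201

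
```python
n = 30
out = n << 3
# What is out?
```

Trace:
`n = 30` → n = 30
`out = n << 3` → out = 240
So out = 240

Answer: 240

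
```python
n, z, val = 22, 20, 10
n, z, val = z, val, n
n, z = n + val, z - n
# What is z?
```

Trace:
`n, z, val = 22, 20, 10` → n = 22; z = 20; val = 10
`n, z, val = z, val, n` → n = 20; z = 10; val = 22
`n, z = n + val, z - n` → n = 42; z = -10
So z = -10

Answer: -10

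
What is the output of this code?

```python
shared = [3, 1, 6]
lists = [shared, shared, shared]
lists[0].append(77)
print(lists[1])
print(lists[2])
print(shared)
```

Key concept: list of same reference.
Step by step:
`shared = [3, 1, 6]` → shared = [3, 1, 6]
`lists = [shared, shared, shared]` → lists = [[3, 1, 6], [3, 1, 6], [3, 1, 6]]
`lists[0].append(77)` → shared = [3, 1, 6, 77]; lists = [[3, 1, 6, 77], [3, 1, 6, 77], [3, 1, 6, 77]]
`print(lists[1])` → prints [3, 1, 6, 77]
`print(lists[2])` → prints [3, 1, 6, 77]
`print(shared)` → prints [3, 1, 6, 77]

Answer:
[3, 1, 6, 77]
[3, 1, 6, 77]
[3, 1, 6, 77]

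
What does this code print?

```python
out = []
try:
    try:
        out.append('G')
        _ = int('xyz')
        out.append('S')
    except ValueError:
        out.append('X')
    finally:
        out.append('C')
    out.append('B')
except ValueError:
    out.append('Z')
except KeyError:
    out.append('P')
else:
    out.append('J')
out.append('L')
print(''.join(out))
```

Execution trace: 'G' (inner try body) → 'X' (inner except ValueError) → 'C' (inner finally) → 'B' (try body, no exception) → 'J' (else) → 'L' (after the try/except). Output: GXCBJL

Answer: GXCBJL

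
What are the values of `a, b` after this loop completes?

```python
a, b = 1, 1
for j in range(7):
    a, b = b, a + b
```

Fibonacci: after 7 iterations
`a, b` takes the values: (1, 1) → (1, 2) → (2, 3) → (3, 5) → (5, 8) → (8, 13) → (13, 21) → (21, 34)

Answer: 21, 34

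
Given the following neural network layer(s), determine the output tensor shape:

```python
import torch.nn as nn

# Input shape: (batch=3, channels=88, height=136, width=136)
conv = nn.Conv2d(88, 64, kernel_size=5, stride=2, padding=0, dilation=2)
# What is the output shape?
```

Input: (3, 88, 136, 136) -> Output: (3, 64, 64, 64)

Answer: (3, 64, 64, 64)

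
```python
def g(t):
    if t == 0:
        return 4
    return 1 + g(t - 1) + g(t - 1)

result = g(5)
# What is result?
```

g(t) = 1 + 2·g(t-1), g(0)=4. Closed form: (4+1)·2^5 - 1 = 159.

Answer: 159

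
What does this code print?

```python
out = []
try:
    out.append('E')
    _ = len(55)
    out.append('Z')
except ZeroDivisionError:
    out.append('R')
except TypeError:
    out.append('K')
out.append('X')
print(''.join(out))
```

Execution trace: 'E' (try body) → 'K' (except TypeError) → 'X' (after the try/except). Output: EKX

Answer: EKX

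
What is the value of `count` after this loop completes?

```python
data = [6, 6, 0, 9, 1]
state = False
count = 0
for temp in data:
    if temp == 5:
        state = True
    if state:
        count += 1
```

Count elements after first 5 in [6, 6, 0, 9, 1]
`count` takes the values: 0

Answer: 0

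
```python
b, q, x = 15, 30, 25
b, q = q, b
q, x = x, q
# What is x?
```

Trace:
`b, q, x = 15, 30, 25` → b = 15; q = 30; x = 25
`b, q = q, b` → b = 30; q = 15
`q, x = x, q` → q = 25; x = 15
So x = 15

Answer: 15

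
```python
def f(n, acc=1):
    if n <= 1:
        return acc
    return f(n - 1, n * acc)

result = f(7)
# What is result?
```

Accumulator trace (n, acc): (7, 1) -> (6, 7) -> (5, 42) -> (4, 210) -> (3, 840) -> (2, 2520) -> (1, 5040) -> return 5040

Answer: 5040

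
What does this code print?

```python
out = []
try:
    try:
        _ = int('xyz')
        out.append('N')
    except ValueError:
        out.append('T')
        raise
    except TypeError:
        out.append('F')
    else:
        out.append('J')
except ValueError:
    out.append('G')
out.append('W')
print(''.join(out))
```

Execution trace: 'T' (inner except ValueError) → 'G' (outer except ValueError) → 'W' (after the try/except). Output: TGW

Answer: TGW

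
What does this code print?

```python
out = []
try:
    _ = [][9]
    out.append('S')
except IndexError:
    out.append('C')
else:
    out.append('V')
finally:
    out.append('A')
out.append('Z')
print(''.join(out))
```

Execution trace: 'C' (except IndexError) → 'A' (finally) → 'Z' (after the try/except). Output: CAZ

Answer: CAZ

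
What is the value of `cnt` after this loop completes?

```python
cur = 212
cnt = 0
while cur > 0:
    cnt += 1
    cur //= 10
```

Count digits by repeated division by 10
`cnt` takes the values: 0 → 1 → 2 → 3

Answer: 3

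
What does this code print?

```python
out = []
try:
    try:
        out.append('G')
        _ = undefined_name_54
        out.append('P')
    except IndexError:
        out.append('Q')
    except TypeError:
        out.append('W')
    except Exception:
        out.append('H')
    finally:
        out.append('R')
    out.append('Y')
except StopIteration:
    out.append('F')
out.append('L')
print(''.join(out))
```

Execution trace: 'G' (inner try body) → 'H' (inner except Exception) → 'R' (inner finally) → 'Y' (try body, no exception) → 'L' (after the try/except). Output: GHRYL

Answer: GHRYL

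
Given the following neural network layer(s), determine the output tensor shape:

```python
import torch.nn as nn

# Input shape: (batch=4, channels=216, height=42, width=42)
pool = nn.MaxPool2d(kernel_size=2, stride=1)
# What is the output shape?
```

Input: (4, 216, 42, 42) -> Output: (4, 216, 41, 41)

Answer: (4, 216, 41, 41)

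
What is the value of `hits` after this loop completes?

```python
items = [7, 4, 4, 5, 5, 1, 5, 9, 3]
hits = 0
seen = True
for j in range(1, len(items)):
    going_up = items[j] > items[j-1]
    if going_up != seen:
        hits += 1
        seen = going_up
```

Count direction changes in [7, 4, 4, 5, 5, 1, 5, 9, 3]
`hits` takes the values: 0 → 1 → 2 → 3 → 4 → 5

Answer: 5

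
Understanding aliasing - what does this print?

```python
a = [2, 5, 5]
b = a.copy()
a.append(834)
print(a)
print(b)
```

Key concept: list.copy() creates independent copy.
Step by step:
`a = [2, 5, 5]` → a = [2, 5, 5]
`b = a.copy()` → b = [2, 5, 5]
`a.append(834)` → a = [2, 5, 5, 834]
`print(a)` → prints [2, 5, 5, 834]
`print(b)` → prints [2, 5, 5]

Answer:
[2, 5, 5, 834]
[2, 5, 5]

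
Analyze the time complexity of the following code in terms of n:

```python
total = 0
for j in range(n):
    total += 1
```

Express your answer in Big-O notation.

Each loop level contributes: n. Multiplying the contributions gives O(n).

Answer: O(n)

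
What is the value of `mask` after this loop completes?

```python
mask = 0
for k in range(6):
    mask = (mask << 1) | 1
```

Build 6 consecutive 1-bits: 0b111111
`mask` takes the values: 0 → 1 → 3 → 7 → 15 → 31 → 63

Answer: 63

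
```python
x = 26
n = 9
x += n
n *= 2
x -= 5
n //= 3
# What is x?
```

Trace:
`x = 26` → x = 26
`n = 9` → n = 9
`x += n` → x = 35
`n *= 2` → n = 18
`x -= 5` → x = 30
`n //= 3` → n = 6
So x = 30

Answer: 30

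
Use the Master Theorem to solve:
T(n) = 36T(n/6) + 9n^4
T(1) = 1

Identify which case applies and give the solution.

a=36, b=6, f(n)=9n^4. log_6(36) = 2. Since c=4 > 2 and the regularity condition holds (36(n/6)^4 = (36/6^4)n^4 with 36/6^4 < 1), Case 3 applies: T(n) = Θ(f(n)) = O(n^4).

Answer: O(n^4) - Case 3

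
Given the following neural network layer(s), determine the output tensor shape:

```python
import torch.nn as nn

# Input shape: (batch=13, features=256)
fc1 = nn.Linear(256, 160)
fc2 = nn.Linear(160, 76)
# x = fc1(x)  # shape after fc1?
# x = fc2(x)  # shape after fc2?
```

Input: (13, 256) -> after fc1: (13, 160) -> Output: (13, 76)

Answer: (13, 76)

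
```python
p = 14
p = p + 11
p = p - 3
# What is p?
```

Trace:
`p = 14` → p = 14
`p = p + 11` → p = 25
`p = p - 3` → p = 22
So p = 22

Answer: 22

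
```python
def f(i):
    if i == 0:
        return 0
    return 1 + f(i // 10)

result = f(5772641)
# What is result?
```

Count of digits of 5772641: 7

Answer: 7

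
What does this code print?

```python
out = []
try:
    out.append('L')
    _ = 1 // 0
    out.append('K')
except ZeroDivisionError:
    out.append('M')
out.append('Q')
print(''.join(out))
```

Execution trace: 'L' (try body) → 'M' (except ZeroDivisionError) → 'Q' (after the try/except). Output: LMQ

Answer: LMQ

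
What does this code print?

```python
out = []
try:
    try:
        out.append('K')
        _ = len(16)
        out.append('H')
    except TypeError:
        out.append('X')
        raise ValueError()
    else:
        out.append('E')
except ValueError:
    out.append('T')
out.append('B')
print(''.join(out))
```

Execution trace: 'K' (inner try body) → 'X' (inner except TypeError) → 'T' (outer except ValueError) → 'B' (after the try/except). Output: KXTB

Answer: KXTB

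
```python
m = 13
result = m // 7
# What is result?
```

Trace:
`m = 13` → m = 13
`result = m // 7` → result = 1
So result = 1

Answer: 1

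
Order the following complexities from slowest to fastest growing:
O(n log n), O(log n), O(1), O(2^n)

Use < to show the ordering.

Ordered by growth rate: O(1) < O(log n) < O(n log n) < O(2^n)

Answer: O(1) < O(log n) < O(n log n) < O(2^n)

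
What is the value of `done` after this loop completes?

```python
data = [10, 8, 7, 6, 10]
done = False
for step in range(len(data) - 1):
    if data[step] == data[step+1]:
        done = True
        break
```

Check consecutive duplicates in [10, 8, 7, 6, 10]
`done` takes the values: False

Answer: False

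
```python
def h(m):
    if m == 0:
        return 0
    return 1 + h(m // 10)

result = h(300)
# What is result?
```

Count of digits of 300: 3

Answer: 3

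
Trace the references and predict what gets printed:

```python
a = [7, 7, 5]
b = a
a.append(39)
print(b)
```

Key concept: basic list aliasing.
Step by step:
`a = [7, 7, 5]` → a = [7, 7, 5]
`b = a` → b = [7, 7, 5] (same object as a)
`a.append(39)` → a = [7, 7, 5, 39] (same object as b); b = [7, 7, 5, 39] (same object as a)
`print(b)` → prints [7, 7, 5, 39]

Answer: [7, 7, 5, 39]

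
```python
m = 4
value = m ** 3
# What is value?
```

Trace:
`m = 4` → m = 4
`value = m ** 3` → value = 64
So value = 64

Answer: 64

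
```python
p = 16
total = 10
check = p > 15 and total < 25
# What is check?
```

Trace:
`p = 16` → p = 16
`total = 10` → total = 10
`check = p > 15 and total < 25` → check = True
So check = True

Answer: True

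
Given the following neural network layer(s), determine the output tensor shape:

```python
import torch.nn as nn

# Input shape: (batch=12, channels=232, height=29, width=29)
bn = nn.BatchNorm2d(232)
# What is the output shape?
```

Input: (12, 232, 29, 29) -> Output: (12, 232, 29, 29)

Answer: (12, 232, 29, 29)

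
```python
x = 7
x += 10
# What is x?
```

Trace:
`x = 7` → x = 7
`x += 10` → x = 17
So x = 17

Answer: 17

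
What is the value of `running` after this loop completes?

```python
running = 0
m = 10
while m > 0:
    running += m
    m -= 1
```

Sum 10 down to 1
`running` takes the values: 0 → 10 → 19 → 27 → 34 → 40 → 45 → 49 → 52 → 54 → 55

Answer: 55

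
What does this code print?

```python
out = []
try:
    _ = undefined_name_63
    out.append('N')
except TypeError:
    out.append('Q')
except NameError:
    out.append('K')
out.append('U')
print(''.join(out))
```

Execution trace: 'K' (except NameError) → 'U' (after the try/except). Output: KU

Answer: KU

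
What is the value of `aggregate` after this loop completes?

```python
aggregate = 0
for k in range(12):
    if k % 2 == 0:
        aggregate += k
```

Sum of even numbers 0 to 11
`aggregate` takes the values: 0 → 2 → 6 → 12 → 20 → 30

Answer: 30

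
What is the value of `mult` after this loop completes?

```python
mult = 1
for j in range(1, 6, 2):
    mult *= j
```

Product of 1, 3, 5, ... up to 5
`mult` takes the values: 1 → 3 → 15

Answer: 15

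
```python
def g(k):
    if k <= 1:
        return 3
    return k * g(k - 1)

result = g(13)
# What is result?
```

g(13) = 13 * 12 * 11 * 10 * 9 * 8 * 7 * 6 * 5 * 4 * 3 * 2 * 3 = 18681062400

Answer: 18681062400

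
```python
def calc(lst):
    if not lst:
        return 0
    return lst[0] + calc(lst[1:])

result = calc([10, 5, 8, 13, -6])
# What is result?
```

10 + 5 + 8 + 13 + (-6) + 0 = 30

Answer: 30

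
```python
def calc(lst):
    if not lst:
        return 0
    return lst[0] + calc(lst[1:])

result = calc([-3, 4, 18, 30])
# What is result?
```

(-3) + 4 + 18 + 30 + 0 = 49

Answer: 49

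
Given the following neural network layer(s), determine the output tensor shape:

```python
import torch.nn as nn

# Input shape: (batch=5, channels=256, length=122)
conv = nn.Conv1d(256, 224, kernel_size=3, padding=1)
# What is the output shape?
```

Input: (5, 256, 122) -> Output: (5, 224, 122)

Answer: (5, 224, 122)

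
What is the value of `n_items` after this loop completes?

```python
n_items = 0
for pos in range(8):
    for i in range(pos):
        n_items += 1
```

Triangle number: 0+1+2+...+7
`n_items` takes the values: 0 → 1 → 2 → 3 → 4 → 5 → 6 → 7 → 8 → 9 → 10 → 11 → 12 → 13 → 14 → 15 → 16 → 17 → 18 → 19 → 20 → 21 → 22 → 23 → 24 → 25 → 26 → 27 → 28

Answer: 28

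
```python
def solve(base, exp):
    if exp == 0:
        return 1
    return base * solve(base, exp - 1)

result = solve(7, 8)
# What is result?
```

solve(7, 8) = 7 * 7 * 7 * 7 * 7 * 7 * 7 * 7 = 5764801

Answer: 5764801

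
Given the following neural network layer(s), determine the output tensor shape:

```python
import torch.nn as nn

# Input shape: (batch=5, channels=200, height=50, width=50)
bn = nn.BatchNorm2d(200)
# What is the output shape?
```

Input: (5, 200, 50, 50) -> Output: (5, 200, 50, 50)

Answer: (5, 200, 50, 50)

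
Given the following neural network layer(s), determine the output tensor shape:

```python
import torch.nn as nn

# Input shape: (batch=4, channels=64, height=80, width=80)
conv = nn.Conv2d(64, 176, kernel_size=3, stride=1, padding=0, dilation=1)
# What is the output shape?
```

Input: (4, 64, 80, 80) -> Output: (4, 176, 78, 78)

Answer: (4, 176, 78, 78)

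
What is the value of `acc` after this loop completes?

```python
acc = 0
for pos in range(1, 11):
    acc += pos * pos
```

Sum of squares 1² to 10² = 385
`acc` takes the values: 0 → 1 → 5 → 14 → 30 → 55 → 91 → 140 → 204 → 285 → 385

Answer: 385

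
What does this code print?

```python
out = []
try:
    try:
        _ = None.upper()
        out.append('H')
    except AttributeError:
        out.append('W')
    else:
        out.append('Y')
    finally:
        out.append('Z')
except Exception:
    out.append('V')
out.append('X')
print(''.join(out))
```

Execution trace: 'W' (inner except AttributeError) → 'Z' (inner finally) → 'X' (after the try/except). Output: WZX

Answer: WZX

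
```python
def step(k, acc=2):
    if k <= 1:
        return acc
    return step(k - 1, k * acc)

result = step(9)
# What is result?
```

Accumulator trace (n, acc): (9, 2) -> (8, 18) -> (7, 144) -> (6, 1008) -> (5, 6048) -> (4, 30240) -> (3, 120960) -> (2, 362880) -> (1, 725760) -> return 725760

Answer: 725760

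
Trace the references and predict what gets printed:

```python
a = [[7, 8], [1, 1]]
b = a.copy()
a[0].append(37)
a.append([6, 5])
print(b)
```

Key concept: shallow copy with nested lists.
Step by step:
`a = [[7, 8], [1, 1]]` → a = [[7, 8], [1, 1]]
`b = a.copy()` → b = [[7, 8], [1, 1]]
`a[0].append(37)` → a = [[7, 8, 37], [1, 1]]; b = [[7, 8, 37], [1, 1]]
`a.append([6, 5])` → a = [[7, 8, 37], [1, 1], [6, 5]]
`print(b)` → prints [[7, 8, 37], [1, 1]]

Answer: [[7, 8, 37], [1, 1]]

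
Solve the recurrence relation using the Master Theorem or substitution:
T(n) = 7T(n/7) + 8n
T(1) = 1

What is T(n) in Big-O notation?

By Master Theorem: a=7, b=7, f(n)=8n. Since log_7(7) = 1 and f(n) = Θ(n^1), Case 2 applies. T(n) = O(n log n).

Answer: O(n log n)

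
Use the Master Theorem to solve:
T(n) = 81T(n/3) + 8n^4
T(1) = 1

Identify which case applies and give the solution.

a=81, b=3, f(n)=8n^4. log_3(81) = 4. Since c=4 = 4, Case 2 applies: T(n) = Θ(n^log_b(a) · log n) = O(n^4 log n).

Answer: O(n^4 log n) - Case 2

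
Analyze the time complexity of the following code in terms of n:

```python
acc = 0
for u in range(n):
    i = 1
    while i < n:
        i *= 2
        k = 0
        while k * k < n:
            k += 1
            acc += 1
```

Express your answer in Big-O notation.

Each loop level contributes: n × log n × √n. Multiplying the contributions gives O(n√n log n).

Answer: O(n√n log n)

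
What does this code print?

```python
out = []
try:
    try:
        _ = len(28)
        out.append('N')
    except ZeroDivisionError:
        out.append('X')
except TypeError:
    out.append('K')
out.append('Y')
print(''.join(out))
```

Execution trace: 'K' (outer except TypeError) → 'Y' (after the try/except). Output: KY

Answer: KY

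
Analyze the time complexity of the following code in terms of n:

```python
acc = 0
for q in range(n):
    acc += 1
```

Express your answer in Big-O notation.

Each loop level contributes: n. Multiplying the contributions gives O(n).

Answer: O(n)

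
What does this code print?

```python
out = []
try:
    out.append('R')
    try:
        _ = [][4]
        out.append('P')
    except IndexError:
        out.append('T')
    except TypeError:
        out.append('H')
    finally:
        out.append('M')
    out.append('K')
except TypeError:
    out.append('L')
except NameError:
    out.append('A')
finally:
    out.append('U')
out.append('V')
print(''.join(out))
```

Execution trace: 'R' (try body) → 'T' (inner except IndexError) → 'M' (inner finally) → 'K' (try body, no exception) → 'U' (finally) → 'V' (after the try/except). Output: RTMKUV

Answer: RTMKUV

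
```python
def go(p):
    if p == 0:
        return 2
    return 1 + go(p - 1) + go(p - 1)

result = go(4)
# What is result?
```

go(p) = 1 + 2·go(p-1), go(0)=2. Closed form: (2+1)·2^4 - 1 = 47.

Answer: 47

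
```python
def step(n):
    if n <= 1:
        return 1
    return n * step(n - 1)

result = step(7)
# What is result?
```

step(7) = 7 * 6 * 5 * 4 * 3 * 2 * 1 = 5040

Answer: 5040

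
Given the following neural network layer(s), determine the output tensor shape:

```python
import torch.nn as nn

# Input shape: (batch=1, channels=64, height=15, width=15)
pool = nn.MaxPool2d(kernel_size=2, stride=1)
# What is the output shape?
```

Input: (1, 64, 15, 15) -> Output: (1, 64, 14, 14)

Answer: (1, 64, 14, 14)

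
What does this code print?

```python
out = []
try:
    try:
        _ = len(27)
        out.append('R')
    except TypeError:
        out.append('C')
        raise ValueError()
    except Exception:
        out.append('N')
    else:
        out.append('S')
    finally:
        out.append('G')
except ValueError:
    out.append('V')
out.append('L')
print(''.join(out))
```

Execution trace: 'C' (except TypeError) → 'G' (finally) → 'V' (outer except ValueError) → 'L' (after the try/except). Output: CGVL

Answer: CGVL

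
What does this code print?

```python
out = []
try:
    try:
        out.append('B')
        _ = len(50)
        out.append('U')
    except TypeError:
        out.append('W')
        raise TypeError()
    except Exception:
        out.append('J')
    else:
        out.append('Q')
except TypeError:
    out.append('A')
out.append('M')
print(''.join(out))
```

Execution trace: 'B' (inner try body) → 'W' (inner except TypeError) → 'A' (outer except TypeError) → 'M' (after the try/except). Output: BWAM

Answer: BWAM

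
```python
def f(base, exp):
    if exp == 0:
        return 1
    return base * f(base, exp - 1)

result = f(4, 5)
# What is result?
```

f(4, 5) = 4 * 4 * 4 * 4 * 4 = 1024

Answer: 1024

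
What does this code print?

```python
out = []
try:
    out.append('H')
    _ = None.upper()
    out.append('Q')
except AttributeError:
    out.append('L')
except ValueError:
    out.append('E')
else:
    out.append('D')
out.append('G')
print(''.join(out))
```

Execution trace: 'H' (try body) → 'L' (except AttributeError) → 'G' (after the try/except). Output: HLG

Answer: HLG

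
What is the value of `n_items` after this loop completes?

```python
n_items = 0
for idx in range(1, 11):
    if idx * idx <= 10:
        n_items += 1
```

Count numbers where idx² ≤ 10
`n_items` takes the values: 0 → 1 → 2 → 3

Answer: 3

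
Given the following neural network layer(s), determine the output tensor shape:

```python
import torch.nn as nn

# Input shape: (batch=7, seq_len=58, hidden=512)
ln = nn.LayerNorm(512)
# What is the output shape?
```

Input: (7, 58, 512) -> Output: (7, 58, 512)

Answer: (7, 58, 512)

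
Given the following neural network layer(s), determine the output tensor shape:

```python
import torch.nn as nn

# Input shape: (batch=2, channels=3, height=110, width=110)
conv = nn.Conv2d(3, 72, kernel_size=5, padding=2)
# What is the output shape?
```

Input: (2, 3, 110, 110) -> Output: (2, 72, 110, 110)

Answer: (2, 72, 110, 110)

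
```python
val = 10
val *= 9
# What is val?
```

Trace:
`val = 10` → val = 10
`val *= 9` → val = 90
So val = 90

Answer: 90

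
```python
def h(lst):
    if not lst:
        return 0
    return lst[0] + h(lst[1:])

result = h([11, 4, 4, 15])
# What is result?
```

11 + 4 + 4 + 15 + 0 = 34

Answer: 34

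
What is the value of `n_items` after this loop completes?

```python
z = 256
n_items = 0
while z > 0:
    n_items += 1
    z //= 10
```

Count digits by repeated division by 10
`n_items` takes the values: 0 → 1 → 2 → 3

Answer: 3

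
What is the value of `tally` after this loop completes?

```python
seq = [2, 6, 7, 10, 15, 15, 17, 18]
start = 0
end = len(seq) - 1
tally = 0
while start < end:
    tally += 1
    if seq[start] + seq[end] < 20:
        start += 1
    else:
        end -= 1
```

Steps to find pair summing to 20
`tally` takes the values: 0 → 1 → 2 → 3 → 4 → 5 → 6 → 7

Answer: 7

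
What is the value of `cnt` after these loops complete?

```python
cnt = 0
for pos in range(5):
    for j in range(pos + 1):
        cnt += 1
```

Triangle: 1 + 2 + ... + 5
`cnt` takes the values: 0 → 1 → 2 → 3 → 4 → 5 → 6 → 7 → 8 → 9 → 10 → 11 → 12 → 13 → 14 → 15

Answer: 15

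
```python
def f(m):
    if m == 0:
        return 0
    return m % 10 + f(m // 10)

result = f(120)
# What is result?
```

Sum of digits of 120: 0 + 2 + 1 = 3

Answer: 3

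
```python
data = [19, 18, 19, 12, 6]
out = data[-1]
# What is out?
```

Trace:
`data = [19, 18, 19, 12, 6]` → data = [19, 18, 19, 12, 6]
`out = data[-1]` → out = 6
So out = 6

Answer: 6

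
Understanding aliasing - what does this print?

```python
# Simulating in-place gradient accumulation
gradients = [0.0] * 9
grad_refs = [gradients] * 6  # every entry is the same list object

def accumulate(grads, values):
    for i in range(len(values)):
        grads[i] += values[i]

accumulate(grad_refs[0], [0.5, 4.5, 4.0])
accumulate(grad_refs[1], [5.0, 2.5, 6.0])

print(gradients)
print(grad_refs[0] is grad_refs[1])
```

Key concept: gradient accumulation aliasing.
Step by step:
`gradients = [0.0] * 9` → gradients = [0.0, 0.0, 0.0, 0.0, 0.0, 0.0, 0.0, 0.0, 0.0]
`grad_refs = [gradients] * 6` → grad_refs = [[0.0, 0.0, 0.0, 0.0, 0.0, 0.0, 0.0, 0.0, 0.0], [0.0, 0.0, 0.0, 0.0, 0.0, 0.0, 0.0, 0.0, 0.0], [0.0, 0.0, 0.0, 0.0, 0.0, 0.0, 0.0, 0.0, 0.0], [0.0, 0.0, 0.0, 0.0, 0.0, 0.0, 0.0, 0.0, 0.0], [0.0, 0.0, 0.0, 0.0, 0.0, 0.0, 0.0, 0.0, 0.0], [0.0, 0.0, 0.0, 0.0, 0.0, 0.0, 0.0, 0.0, 0.0]]
`accumulate(grad_refs[0], [0.5, 4.5, 4.0])` → gradients = [0.5, 4.5, 4.0, 0.0, 0.0, 0.0, 0.0, 0.0, 0.0]; grad_refs = [[0.5, 4.5, 4.0, 0.0, 0.0, 0.0, 0.0, 0.0, 0.0], [0.5, 4.5, 4.0, 0.0, 0.0, 0.0, 0.0, 0.0, 0.0], [0.5, 4.5, 4.0, 0.0, 0.0, 0.0, 0.0, 0.0, 0.0], [0.5, 4.5, 4.0, 0.0, 0.0, 0.0, 0.0, 0.0, 0.0], [0.5, 4.5, 4.0, 0.0, 0.0, 0.0, 0.0, 0.0, 0.0], [0.5, 4.5, 4.0, 0.0, 0.0, 0.0, 0.0, 0.0, 0.0]]
`accumulate(grad_refs[1], [5.0, 2.5, 6.0])` → gradients = [5.5, 7.0, 10.0, 0.0, 0.0, 0.0, 0.0, 0.0, 0.0]; grad_refs = [[5.5, 7.0, 10.0, 0.0, 0.0, 0.0, 0.0, 0.0, 0.0], [5.5, 7.0, 10.0, 0.0, 0.0, 0.0, 0.0, 0.0, 0.0], [5.5, 7.0, 10.0, 0.0, 0.0, 0.0, 0.0, 0.0, 0.0], [5.5, 7.0, 10.0, 0.0, 0.0, 0.0, 0.0, 0.0, 0.0], [5.5, 7.0, 10.0, 0.0, 0.0, 0.0, 0.0, 0.0, 0.0], [5.5, 7.0, 10.0, 0.0, 0.0, 0.0, 0.0, 0.0, 0.0]]
`print(gradients)` → prints [5.5, 7.0, 10.0, 0.0, 0.0, 0.0, 0.0, 0.0, 0.0]
`print(grad_refs[0] is grad_refs[1])` → prints True

Answer:
[5.5, 7.0, 10.0, 0.0, 0.0, 0.0, 0.0, 0.0, 0.0]
True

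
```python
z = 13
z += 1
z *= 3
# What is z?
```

Trace:
`z = 13` → z = 13
`z += 1` → z = 14
`z *= 3` → z = 42
So z = 42

Answer: 42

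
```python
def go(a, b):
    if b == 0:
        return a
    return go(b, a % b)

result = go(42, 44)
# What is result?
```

go(42, 44) -> go(44, 42) -> go(42, 2) -> go(2, 0) -> 2

Answer: 2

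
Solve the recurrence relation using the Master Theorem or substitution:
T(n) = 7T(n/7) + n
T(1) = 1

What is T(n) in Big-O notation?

By Master Theorem: a=7, b=7, f(n)=n. Since log_7(7) = 1 and f(n) = Θ(n^1), Case 2 applies. T(n) = O(n log n).

Answer: O(n log n)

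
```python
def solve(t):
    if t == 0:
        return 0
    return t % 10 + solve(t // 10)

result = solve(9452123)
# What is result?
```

Sum of digits of 9452123: 3 + 2 + 1 + 2 + 5 + 4 + 9 = 26

Answer: 26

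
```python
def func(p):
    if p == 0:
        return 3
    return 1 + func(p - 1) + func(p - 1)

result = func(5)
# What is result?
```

func(p) = 1 + 2·func(p-1), func(0)=3. Closed form: (3+1)·2^5 - 1 = 127.

Answer: 127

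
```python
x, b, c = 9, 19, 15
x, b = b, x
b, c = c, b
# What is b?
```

Trace:
`x, b, c = 9, 19, 15` → x = 9; b = 19; c = 15
`x, b = b, x` → x = 19; b = 9
`b, c = c, b` → b = 15; c = 9
So b = 15

Answer: 15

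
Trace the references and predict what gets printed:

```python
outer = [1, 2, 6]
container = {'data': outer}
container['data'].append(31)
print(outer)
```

Key concept: dict holds reference to list.
Step by step:
`outer = [1, 2, 6]` → outer = [1, 2, 6]
`container = {'data': outer}` → container = {'data': [1, 2, 6]}
`container['data'].append(31)` → outer = [1, 2, 6, 31]; container = {'data': [1, 2, 6, 31]}
`print(outer)` → prints [1, 2, 6, 31]

Answer: [1, 2, 6, 31]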